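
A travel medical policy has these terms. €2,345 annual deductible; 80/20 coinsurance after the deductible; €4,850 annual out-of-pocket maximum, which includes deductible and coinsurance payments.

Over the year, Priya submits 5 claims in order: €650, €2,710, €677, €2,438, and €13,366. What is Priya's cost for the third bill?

€135.40

#1 (€650): all of it applies to the deductible. Traveler owes €650 (running OOP €650).
#2 (€2,710): €1,695 to deductible, leaving €1,015; 20% of €1,015 = €203. Cost to traveler: €1,898. OOP to date €2,548.
#3 (€677): deductible met; 20% of €677 = €135.40. Traveler pays €135.40; OOP now €2,683.40.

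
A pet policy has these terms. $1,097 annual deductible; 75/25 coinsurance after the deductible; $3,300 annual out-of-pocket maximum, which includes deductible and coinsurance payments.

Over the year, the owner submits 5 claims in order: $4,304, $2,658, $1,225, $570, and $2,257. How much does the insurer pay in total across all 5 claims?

$7,714

#1 ($4,304): $1,097 to deductible, leaving $3,207; 25% of $3,207 = $801.75. Cost to owner: $1,898.75. OOP to date $1,898.75. Plan pays $4,304 − $1,898.75 = $2,405.25.
#2 ($2,658): deductible already satisfied, so owner's share is 25% × $2,658 = $664.50. Owner pays $664.50; OOP now $2,563.25. Insurer: $2,658 − $664.50 = $1,993.50.
#3 ($1,225): deductible already satisfied, so owner's share is 25% × $1,225 = $306.25. Cost to owner: $306.25. OOP to date $2,869.50. Insurer: $1,225 − $306.25 = $918.75.
#4 ($570): deductible already satisfied, so owner's share is 25% × $570 = $142.50. Owner pays $142.50; OOP now $3,012. Insurer: $570 − $142.50 = $427.50.
#5 ($2,257): deductible met; 25% of $2,257 = $564.25. Adding that to $3,012 gives $3,576.25, past the $3,300 cap; owner pays only $3,300 − $3,012 = $288. Plan pays $2,257 − $288 = $1,969.
Insurer total: $2,405.25 + $1,993.50 + $918.75 + $427.50 + $1,969 = $7,714.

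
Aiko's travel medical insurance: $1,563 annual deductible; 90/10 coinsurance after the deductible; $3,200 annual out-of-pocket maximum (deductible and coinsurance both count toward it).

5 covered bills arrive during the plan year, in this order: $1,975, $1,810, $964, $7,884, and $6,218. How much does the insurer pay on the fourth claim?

$7,095.60

#1 ($1,975): deductible takes $1,563, $412 remains; coinsurance $412 × 10% = $41.20. Cost to traveler: $1,604.20. OOP to date $1,604.20. Insurer: $1,975 − $1,604.20 = $370.80.
#2 ($1,810): deductible already satisfied, so traveler's share is 10% × $1,810 = $181. Traveler pays $181; OOP now $1,785.20. Plan pays $1,810 − $181 = $1,629.
#3 ($964): deductible already satisfied, so traveler's share is 10% × $964 = $96.40. Traveler pays $96.40; OOP now $1,881.60. Plan pays $964 − $96.40 = $867.60.
#4 ($7,884): deductible already satisfied, so traveler's share is 10% × $7,884 = $788.40. Cost to traveler: $788.40. OOP to date $2,670. Plan pays $7,884 − $788.40 = $7,095.60.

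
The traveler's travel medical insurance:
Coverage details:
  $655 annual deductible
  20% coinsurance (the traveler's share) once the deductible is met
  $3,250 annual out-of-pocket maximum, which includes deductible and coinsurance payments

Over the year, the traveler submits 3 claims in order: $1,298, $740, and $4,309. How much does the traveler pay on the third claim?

$861.80

Bill 1, $1,298: deductible takes $655, $643 remains; coinsurance $643 × 20% = $128.60. Traveler owes $783.60 (running OOP $783.60).
Bill 2, $740: deductible already satisfied, so traveler's share is 20% × $740 = $148. Traveler owes $148 (running OOP $931.60).
Bill 3, $4,309: 20% coinsurance on $4,309 = $861.80. Traveler pays $861.80; OOP now $1,793.40.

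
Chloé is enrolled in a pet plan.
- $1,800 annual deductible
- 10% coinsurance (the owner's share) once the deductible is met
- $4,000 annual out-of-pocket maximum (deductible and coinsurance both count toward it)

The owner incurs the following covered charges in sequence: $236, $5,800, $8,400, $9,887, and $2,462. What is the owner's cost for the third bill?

$840

Claim 1 — $236: fully absorbed by the deductible. Owner pays $236; OOP now $236.
Claim 2 — $5,800: $1,564 finishes the deductible; $4,236 goes to coinsurance; owner's 10% is $423.60. Owner owes $1,987.60 (running OOP $2,223.60).
Claim 3 — $8,400: deductible met; 10% of $8,400 = $840. Owner pays $840; OOP now $3,063.60.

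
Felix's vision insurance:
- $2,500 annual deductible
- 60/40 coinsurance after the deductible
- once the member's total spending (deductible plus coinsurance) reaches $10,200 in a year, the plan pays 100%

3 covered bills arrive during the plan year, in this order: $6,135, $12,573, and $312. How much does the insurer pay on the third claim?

$187.20

Bill 1, $6,135: $2,500 finishes the deductible; $3,635 goes to coinsurance; 40% of $3,635 = $1,454. Cost to member: $3,954. OOP to date $3,954. Insurer: $6,135 − $3,954 = $2,181.
Bill 2, $12,573: deductible already satisfied, so member's share is 40% × $12,573 = $5,029.20. Cost to member: $5,029.20. OOP to date $8,983.20. Plan pays $12,573 − $5,029.20 = $7,543.80.
Bill 3, $312: deductible already satisfied, so member's share is 40% × $312 = $124.80. Member owes $124.80 (running OOP $9,108). Insurer: $312 − $124.80 = $187.20.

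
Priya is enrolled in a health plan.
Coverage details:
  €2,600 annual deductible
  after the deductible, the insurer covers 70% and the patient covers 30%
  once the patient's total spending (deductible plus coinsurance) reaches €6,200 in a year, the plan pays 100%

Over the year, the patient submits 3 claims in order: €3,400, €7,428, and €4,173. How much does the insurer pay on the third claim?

Bill 1, €3,400: €2,600 to deductible, leaving €800; 30% of €800 = €240. Patient owes €2,840 (running OOP €2,840). Insurer: €3,400 − €2,840 = €560.
Bill 2, €7,428: deductible met; 30% of €7,428 = €2,228.40. Patient pays €2,228.40; OOP now €5,068.40. Plan pays €7,428 − €2,228.40 = €5,199.60.
Bill 3, €4,173: deductible met; 30% of €4,173 = €1,251.90. Adding that to €5,068.40 gives €6,320.30, past the €6,200 cap; patient pays only €6,200 − €5,068.40 = €1,131.60. Insurer: €4,173 − €1,131.60 = €3,041.40.

€3,041.40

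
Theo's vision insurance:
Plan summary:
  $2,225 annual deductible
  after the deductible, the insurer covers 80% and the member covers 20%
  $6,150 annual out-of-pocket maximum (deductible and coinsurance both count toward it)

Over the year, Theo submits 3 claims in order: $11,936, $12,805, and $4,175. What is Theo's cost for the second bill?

Claim 1 — $11,936: deductible takes $2,225, $9,711 remains; 20% of $9,711 = $1,942.20. Member owes $4,167.20 (running OOP $4,167.20).
Claim 2 — $12,805: deductible met; 20% of $12,805 = $2,561. OOP would hit $6,728.20 > $6,150, so the cap limits the member to $6,150 − $4,167.20 = $1,982.80.

$1,982.80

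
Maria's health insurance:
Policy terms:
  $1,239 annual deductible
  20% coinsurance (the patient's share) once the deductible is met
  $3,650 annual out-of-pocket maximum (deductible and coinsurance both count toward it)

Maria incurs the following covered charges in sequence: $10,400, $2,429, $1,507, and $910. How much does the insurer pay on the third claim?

Claim 1 — $10,400: deductible takes $1,239, $9,161 remains; 20% of $9,161 = $1,832.20. Patient owes $3,071.20 (running OOP $3,071.20). Plan pays $10,400 − $3,071.20 = $7,328.80.
Claim 2 — $2,429: deductible met; 20% of $2,429 = $485.80. Patient owes $485.80 (running OOP $3,557). Insurer: $2,429 − $485.80 = $1,943.20.
Claim 3 — $1,507: 20% coinsurance on $1,507 = $301.40. That would push OOP to $3,858.40, over the $3,650 cap, so patient pays $3,650 − $3,557 = $93. Insurer: $1,507 − $93 = $1,414.

$1,414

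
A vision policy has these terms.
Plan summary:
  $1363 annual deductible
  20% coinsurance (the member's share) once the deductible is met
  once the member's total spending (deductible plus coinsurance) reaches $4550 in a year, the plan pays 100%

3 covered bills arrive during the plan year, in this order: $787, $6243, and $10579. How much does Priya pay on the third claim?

$2053.60

Bill 1, $787: all of it applies to the deductible. Member owes $787 (running OOP $787).
Bill 2, $6243: deductible takes $576, $5667 remains; member's 20% is $1133.40. Member owes $1709.40 (running OOP $2496.40).
Bill 3, $10579: deductible already satisfied, so member's share is 20% × $10579 = $2115.80. That would push OOP to $4612.20, over the $4550 cap, so member pays $4550 − $2496.40 = $2053.60.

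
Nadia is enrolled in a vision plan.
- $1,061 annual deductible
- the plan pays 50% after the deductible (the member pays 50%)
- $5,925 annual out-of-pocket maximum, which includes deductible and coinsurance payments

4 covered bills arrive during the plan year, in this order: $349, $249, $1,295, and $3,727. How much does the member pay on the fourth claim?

$1,863.50

#1 ($349): entire amount goes to the deductible. Member pays $349; OOP now $349.
#2 ($249): entire amount goes to the deductible. Cost to member: $249. OOP to date $598.
#3 ($1,295): deductible takes $463, $832 remains; member's 50% is $416. Member owes $879 (running OOP $1,477).
#4 ($3,727): deductible already satisfied, so member's share is 50% × $3,727 = $1,863.50. Member owes $1,863.50 (running OOP $3,340.50).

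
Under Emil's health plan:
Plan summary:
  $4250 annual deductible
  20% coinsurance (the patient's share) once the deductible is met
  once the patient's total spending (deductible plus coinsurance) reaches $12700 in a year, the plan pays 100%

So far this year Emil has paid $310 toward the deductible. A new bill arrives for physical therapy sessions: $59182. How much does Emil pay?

$12390

$310 of the $4250 deductible is already met, leaving $3940.
The remaining $55242 (= $59182 − $3940) moves to coinsurance.
20% of $55242 = $11048.40 falls to the patient.
That puts the patient's cost at $3940 + $11048.40 = $14988.40 before any cap.
Year-to-date out-of-pocket would reach $310 + $14988.40 = $15298.40, above the $12700 maximum, so the patient pays only $12700 − $310 = $12390.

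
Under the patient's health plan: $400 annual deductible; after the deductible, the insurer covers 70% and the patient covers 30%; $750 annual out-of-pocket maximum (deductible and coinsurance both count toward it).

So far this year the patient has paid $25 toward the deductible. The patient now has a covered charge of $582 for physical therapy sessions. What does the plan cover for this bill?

$144.90

$25 of the $400 deductible is already met, leaving $375.
That leaves $582 − $375 = $207 for coinsurance.
Patient's 30% share of $207 is $62.10.
Patient responsibility before any cap: $375 + $62.10 = $437.10.
Cumulative spending $25 + $437.10 = $462.10 stays under the $750 maximum.
The insurer covers the remainder: $582 − $437.10 = $144.90.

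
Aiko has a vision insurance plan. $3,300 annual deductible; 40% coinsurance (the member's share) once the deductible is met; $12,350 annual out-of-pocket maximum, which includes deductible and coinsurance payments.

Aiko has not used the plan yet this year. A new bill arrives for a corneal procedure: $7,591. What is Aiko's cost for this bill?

$5,016.40

Nothing has been paid toward the $3,300 deductible, so the first $3,300 of this charge is applied there.
That leaves $7,591 − $3,300 = $4,291 for coinsurance.
Member's 40% share of $4,291 is $1,716.40.
So the member owes $3,300 + $1,716.40 = $5,016.40 before any cap.
Year-to-date out-of-pocket becomes $0 + $5,016.40 = $5,016.40, still under the $12,350 maximum, so no cap applies.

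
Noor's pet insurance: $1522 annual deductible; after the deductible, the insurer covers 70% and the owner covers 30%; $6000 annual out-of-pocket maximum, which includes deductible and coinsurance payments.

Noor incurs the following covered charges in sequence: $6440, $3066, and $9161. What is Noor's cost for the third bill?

Claim 1 — $6440: deductible takes $1522, $4918 remains; coinsurance $4918 × 30% = $1475.40. Owner pays $2997.40; OOP now $2997.40.
Claim 2 — $3066: deductible met; 30% of $3066 = $919.80. Owner pays $919.80; OOP now $3917.20.
Claim 3 — $9161: deductible met; 30% of $9161 = $2748.30. OOP would hit $6665.50 > $6000, so the cap limits the owner to $6000 − $3917.20 = $2082.80.

$2082.80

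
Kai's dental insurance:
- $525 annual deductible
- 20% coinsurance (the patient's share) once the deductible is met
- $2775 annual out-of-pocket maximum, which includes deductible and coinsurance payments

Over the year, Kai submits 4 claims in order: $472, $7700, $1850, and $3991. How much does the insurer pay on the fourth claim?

$3640.40

Claim 1 ($472): entire amount goes to the deductible. Patient pays $472; OOP now $472. Plan pays $472 − $472 = $0.
Claim 2 ($7700): $53 finishes the deductible; $7647 goes to coinsurance; 20% of $7647 = $1529.40. Cost to patient: $1582.40. OOP to date $2054.40. Plan pays $7700 − $1582.40 = $6117.60.
Claim 3 ($1850): deductible met; 20% of $1850 = $370. Patient pays $370; OOP now $2424.40. Plan pays $1850 − $370 = $1480.
Claim 4 ($3991): deductible already satisfied, so patient's share is 20% × $3991 = $798.20. Adding that to $2424.40 gives $3222.60, past the $2775 cap; patient pays only $2775 − $2424.40 = $350.60. Plan pays $3991 − $350.60 = $3640.40.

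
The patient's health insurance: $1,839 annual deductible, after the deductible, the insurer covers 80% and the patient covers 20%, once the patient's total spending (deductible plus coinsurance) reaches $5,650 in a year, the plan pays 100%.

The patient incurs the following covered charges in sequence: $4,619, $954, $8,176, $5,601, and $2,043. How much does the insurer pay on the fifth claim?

Claim 1 — $4,619: $1,839 to deductible, leaving $2,780; patient's 20% is $556. Patient pays $2,395; OOP now $2,395. Plan pays $4,619 − $2,395 = $2,224.
Claim 2 — $954: deductible met; 20% of $954 = $190.80. Cost to patient: $190.80. OOP to date $2,585.80. Plan pays $954 − $190.80 = $763.20.
Claim 3 — $8,176: deductible met; 20% of $8,176 = $1,635.20. Cost to patient: $1,635.20. OOP to date $4,221. Insurer: $8,176 − $1,635.20 = $6,540.80.
Claim 4 — $5,601: deductible met; 20% of $5,601 = $1,120.20. Patient pays $1,120.20; OOP now $5,341.20. Insurer: $5,601 − $1,120.20 = $4,480.80.
Claim 5 — $2,043: deductible already satisfied, so patient's share is 20% × $2,043 = $408.60. Adding that to $5,341.20 gives $5,749.80, past the $5,650 cap; patient pays only $5,650 − $5,341.20 = $308.80. Plan pays $2,043 − $308.80 = $1,734.20.

$1,734.20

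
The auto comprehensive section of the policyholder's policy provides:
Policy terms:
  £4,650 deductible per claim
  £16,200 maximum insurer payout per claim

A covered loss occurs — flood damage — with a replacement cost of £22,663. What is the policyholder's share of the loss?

After the deductible, £22,663 − £4,650 = £18,013 remains.
£18,013 exceeds the £16,200 limit, so the insurer pays the limit: £16,200.
The policyholder bears the rest of the original loss: £22,663 − £16,200 = £6,463.

£6,463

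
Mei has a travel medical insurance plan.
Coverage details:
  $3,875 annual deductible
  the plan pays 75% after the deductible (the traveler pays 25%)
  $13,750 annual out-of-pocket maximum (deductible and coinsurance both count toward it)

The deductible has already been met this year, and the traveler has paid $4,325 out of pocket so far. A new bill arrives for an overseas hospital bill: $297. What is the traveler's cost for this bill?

$74.25

With the deductible met, the entire $297 is subject to coinsurance.
Traveler's 25% share of $297 is $74.25.
Cumulative spending $4,325 + $74.25 = $4,399.25 stays under the $13,750 maximum.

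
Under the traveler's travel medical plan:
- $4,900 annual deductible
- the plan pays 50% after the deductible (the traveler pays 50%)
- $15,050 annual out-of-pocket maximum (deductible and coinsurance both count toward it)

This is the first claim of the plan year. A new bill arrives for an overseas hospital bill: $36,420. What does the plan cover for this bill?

Deductible not yet touched, so the first $4,900 of the bill goes to the deductible.
That leaves $36,420 − $4,900 = $31,520 for coinsurance.
Traveler's 50% share of $31,520 is $15,760.
So the traveler owes $4,900 + $15,760 = $20,660 before any cap.
Adding $20,660 to the $0 already spent would give $20,660, which exceeds the $15,050 cap; the traveler pays just $15,050 − $0 = $15,050.
The insurer covers the remainder: $36,420 − $15,050 = $21,370.

$21,370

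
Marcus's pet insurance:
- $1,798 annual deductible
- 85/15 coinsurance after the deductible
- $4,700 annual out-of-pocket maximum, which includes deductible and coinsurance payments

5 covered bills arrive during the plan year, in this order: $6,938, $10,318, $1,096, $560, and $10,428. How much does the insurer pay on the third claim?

$931.60

Bill 1, $6,938: deductible takes $1,798, $5,140 remains; 15% of $5,140 = $771. Cost to owner: $2,569. OOP to date $2,569. Insurer: $6,938 − $2,569 = $4,369.
Bill 2, $10,318: deductible already satisfied, so owner's share is 15% × $10,318 = $1,547.70. Owner owes $1,547.70 (running OOP $4,116.70). Plan pays $10,318 − $1,547.70 = $8,770.30.
Bill 3, $1,096: deductible already satisfied, so owner's share is 15% × $1,096 = $164.40. Owner owes $164.40 (running OOP $4,281.10). Insurer: $1,096 − $164.40 = $931.60.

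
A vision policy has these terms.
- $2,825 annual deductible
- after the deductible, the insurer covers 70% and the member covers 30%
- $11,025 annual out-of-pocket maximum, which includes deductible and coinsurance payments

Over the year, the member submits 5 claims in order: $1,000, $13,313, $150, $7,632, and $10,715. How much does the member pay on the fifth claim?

$2,419

#1 ($1,000): entire amount goes to the deductible. Cost to member: $1,000. OOP to date $1,000.
#2 ($13,313): $1,825 to deductible, leaving $11,488; coinsurance $11,488 × 30% = $3,446.40. Member pays $5,271.40; OOP now $6,271.40.
#3 ($150): 30% coinsurance on $150 = $45. Member pays $45; OOP now $6,316.40.
#4 ($7,632): deductible met; 30% of $7,632 = $2,289.60. Cost to member: $2,289.60. OOP to date $8,606.
#5 ($10,715): deductible met; 30% of $10,715 = $3,214.50. Adding that to $8,606 gives $11,820.50, past the $11,025 cap; member pays only $11,025 − $8,606 = $2,419.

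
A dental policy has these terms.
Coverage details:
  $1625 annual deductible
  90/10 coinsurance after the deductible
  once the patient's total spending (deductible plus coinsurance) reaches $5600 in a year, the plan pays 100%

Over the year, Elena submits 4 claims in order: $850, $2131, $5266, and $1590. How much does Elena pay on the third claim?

$526.60

Claim 1 ($850): entire amount goes to the deductible. Patient owes $850 (running OOP $850).
Claim 2 ($2131): $775 finishes the deductible; $1356 goes to coinsurance; patient's 10% is $135.60. Patient owes $910.60 (running OOP $1760.60).
Claim 3 ($5266): deductible met; 10% of $5266 = $526.60. Patient owes $526.60 (running OOP $2287.20).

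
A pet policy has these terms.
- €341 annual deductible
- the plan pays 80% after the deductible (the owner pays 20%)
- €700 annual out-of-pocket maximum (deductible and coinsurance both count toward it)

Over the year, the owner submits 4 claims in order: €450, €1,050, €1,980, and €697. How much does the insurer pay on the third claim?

€1,852.80

Bill 1, €450: €341 to deductible, leaving €109; 20% of €109 = €21.80. Cost to owner: €362.80. OOP to date €362.80. Plan pays €450 − €362.80 = €87.20.
Bill 2, €1,050: deductible already satisfied, so owner's share is 20% × €1,050 = €210. Owner pays €210; OOP now €572.80. Plan pays €1,050 − €210 = €840.
Bill 3, €1,980: deductible met; 20% of €1,980 = €396. Adding that to €572.80 gives €968.80, past the €700 cap; owner pays only €700 − €572.80 = €127.20. Plan pays €1,980 − €127.20 = €1,852.80.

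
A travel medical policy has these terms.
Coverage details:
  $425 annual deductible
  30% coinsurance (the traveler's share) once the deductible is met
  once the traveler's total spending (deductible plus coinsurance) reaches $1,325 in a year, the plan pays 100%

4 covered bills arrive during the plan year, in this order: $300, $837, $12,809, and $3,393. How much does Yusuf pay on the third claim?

Claim 1 ($300): all of it applies to the deductible. Traveler pays $300; OOP now $300.
Claim 2 ($837): $125 finishes the deductible; $712 goes to coinsurance; traveler's 30% is $213.60. Cost to traveler: $338.60. OOP to date $638.60.
Claim 3 ($12,809): deductible already satisfied, so traveler's share is 30% × $12,809 = $3,842.70. Adding that to $638.60 gives $4,481.30, past the $1,325 cap; traveler pays only $1,325 − $638.60 = $686.40.

$686.40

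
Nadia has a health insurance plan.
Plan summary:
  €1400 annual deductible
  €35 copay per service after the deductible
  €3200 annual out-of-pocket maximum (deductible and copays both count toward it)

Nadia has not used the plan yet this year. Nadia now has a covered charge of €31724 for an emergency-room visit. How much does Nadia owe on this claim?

The full €1400 deductible is still open; €1400 of this bill applies to it.
The remaining €30324 (= €31724 − €1400) moves to the copay.
Copay on this service: €35.
That puts the patient's cost at €1400 + €35 = €1435 before any cap.
Total out-of-pocket so far would be €0 + €1435 = €1435, below the €3200 cap — no reduction.

€1435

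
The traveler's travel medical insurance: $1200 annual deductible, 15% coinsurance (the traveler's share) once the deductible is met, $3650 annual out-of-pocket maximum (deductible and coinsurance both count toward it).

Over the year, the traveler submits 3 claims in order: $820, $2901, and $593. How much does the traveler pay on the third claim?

$88.95

Bill 1, $820: entire amount goes to the deductible. Traveler pays $820; OOP now $820.
Bill 2, $2901: deductible takes $380, $2521 remains; traveler's 15% is $378.15. Traveler pays $758.15; OOP now $1578.15.
Bill 3, $593: deductible met; 15% of $593 = $88.95. Cost to traveler: $88.95. OOP to date $1667.10.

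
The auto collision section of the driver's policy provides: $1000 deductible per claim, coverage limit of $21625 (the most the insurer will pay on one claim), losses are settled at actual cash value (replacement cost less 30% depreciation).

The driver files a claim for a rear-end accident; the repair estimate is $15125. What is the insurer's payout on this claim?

Actual cash value after 30% depreciation: $15125 × 70% = $10587.50.
Subtract the deductible: $10587.50 − $1000 = $9587.50.
$9587.50 ≤ $21625, so the limit doesn't bind; insurer pays $9587.50.

$9587.50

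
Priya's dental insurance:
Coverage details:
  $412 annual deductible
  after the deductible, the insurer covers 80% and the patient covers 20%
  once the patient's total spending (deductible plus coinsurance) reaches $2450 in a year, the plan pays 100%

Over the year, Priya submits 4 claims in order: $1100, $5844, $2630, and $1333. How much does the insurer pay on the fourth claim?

$1127.40

Claim 1 — $1100: $412 to deductible, leaving $688; 20% of $688 = $137.60. Patient pays $549.60; OOP now $549.60. Plan pays $1100 − $549.60 = $550.40.
Claim 2 — $5844: deductible met; 20% of $5844 = $1168.80. Cost to patient: $1168.80. OOP to date $1718.40. Plan pays $5844 − $1168.80 = $4675.20.
Claim 3 — $2630: deductible met; 20% of $2630 = $526. Patient pays $526; OOP now $2244.40. Plan pays $2630 − $526 = $2104.
Claim 4 — $1333: deductible met; 20% of $1333 = $266.60. OOP would hit $2511 > $2450, so the cap limits the patient to $2450 − $2244.40 = $205.60. Insurer: $1333 − $205.60 = $1127.40.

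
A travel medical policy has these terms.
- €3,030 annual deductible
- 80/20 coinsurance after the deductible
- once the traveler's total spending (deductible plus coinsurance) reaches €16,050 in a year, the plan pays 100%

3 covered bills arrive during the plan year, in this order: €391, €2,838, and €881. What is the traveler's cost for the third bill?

€176.20

#1 (€391): all of it applies to the deductible. Cost to traveler: €391. OOP to date €391.
#2 (€2,838): €2,639 finishes the deductible; €199 goes to coinsurance; 20% of €199 = €39.80. Traveler pays €2,678.80; OOP now €3,069.80.
#3 (€881): deductible met; 20% of €881 = €176.20. Traveler pays €176.20; OOP now €3,246.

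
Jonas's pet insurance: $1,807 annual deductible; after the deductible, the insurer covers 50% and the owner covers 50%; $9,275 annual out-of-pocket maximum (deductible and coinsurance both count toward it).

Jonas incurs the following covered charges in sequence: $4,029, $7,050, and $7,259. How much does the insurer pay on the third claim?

$4,427

Claim 1 ($4,029): deductible takes $1,807, $2,222 remains; coinsurance $2,222 × 50% = $1,111. Owner owes $2,918 (running OOP $2,918). Plan pays $4,029 − $2,918 = $1,111.
Claim 2 ($7,050): 50% coinsurance on $7,050 = $3,525. Owner owes $3,525 (running OOP $6,443). Plan pays $7,050 − $3,525 = $3,525.
Claim 3 ($7,259): 50% coinsurance on $7,259 = $3,629.50. That would push OOP to $10,072.50, over the $9,275 cap, so owner pays $9,275 − $6,443 = $2,832. Plan pays $7,259 − $2,832 = $4,427.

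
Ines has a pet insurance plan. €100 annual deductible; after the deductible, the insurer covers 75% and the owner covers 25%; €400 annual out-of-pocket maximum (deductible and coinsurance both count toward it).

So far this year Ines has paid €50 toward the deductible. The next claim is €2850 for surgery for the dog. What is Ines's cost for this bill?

€350

Remaining deductible: €100 − €50 = €50.
After the €50 deductible portion, €2850 − €50 = €2800 is subject to coinsurance.
Owner's 25% share of €2800 is €700.
That puts the owner's cost at €50 + €700 = €750 before any cap.
Year-to-date out-of-pocket would reach €50 + €750 = €800, above the €400 maximum, so the owner pays only €400 − €50 = €350.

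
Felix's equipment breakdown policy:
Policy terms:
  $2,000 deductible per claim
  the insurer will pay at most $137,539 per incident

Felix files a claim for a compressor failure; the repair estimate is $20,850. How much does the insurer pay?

$18,850

Subtract the deductible: $20,850 − $2,000 = $18,850.
$18,850 ≤ $137,539, so the limit doesn't bind; insurer pays $18,850.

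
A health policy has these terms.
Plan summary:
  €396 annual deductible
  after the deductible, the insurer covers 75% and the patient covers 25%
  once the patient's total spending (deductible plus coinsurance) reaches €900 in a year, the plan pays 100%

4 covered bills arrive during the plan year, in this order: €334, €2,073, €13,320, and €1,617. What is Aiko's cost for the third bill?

Claim 1 (€334): entire amount goes to the deductible. Patient pays €334; OOP now €334.
Claim 2 (€2,073): €62 to deductible, leaving €2,011; patient's 25% is €502.75. Patient pays €564.75; OOP now €898.75.
Claim 3 (€13,320): deductible already satisfied, so patient's share is 25% × €13,320 = €3,330. That would push OOP to €4,228.75, over the €900 cap, so patient pays €900 − €898.75 = €1.25.

€1.25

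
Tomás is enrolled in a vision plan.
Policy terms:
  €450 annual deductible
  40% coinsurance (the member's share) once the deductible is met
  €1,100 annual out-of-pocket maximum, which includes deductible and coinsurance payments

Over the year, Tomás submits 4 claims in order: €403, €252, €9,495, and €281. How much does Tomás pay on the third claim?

€568

Claim 1 (€403): entire amount goes to the deductible. Member owes €403 (running OOP €403).
Claim 2 (€252): €47 to deductible, leaving €205; 40% of €205 = €82. Cost to member: €129. OOP to date €532.
Claim 3 (€9,495): deductible already satisfied, so member's share is 40% × €9,495 = €3,798. OOP would hit €4,330 > €1,100, so the cap limits the member to €1,100 − €532 = €568.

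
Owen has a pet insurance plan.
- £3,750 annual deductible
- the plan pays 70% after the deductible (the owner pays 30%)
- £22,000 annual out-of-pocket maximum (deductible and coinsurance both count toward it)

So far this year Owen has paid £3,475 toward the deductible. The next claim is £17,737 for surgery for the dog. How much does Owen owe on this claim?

£3,475 of the £3,750 deductible is already met, leaving £275.
That leaves £17,737 − £275 = £17,462 for coinsurance.
Owner's 30% share of £17,462 is £5,238.60.
Owner responsibility before any cap: £275 + £5,238.60 = £5,513.60.
Year-to-date out-of-pocket becomes £3,475 + £5,513.60 = £8,988.60, still under the £22,000 maximum, so no cap applies.

£5,513.60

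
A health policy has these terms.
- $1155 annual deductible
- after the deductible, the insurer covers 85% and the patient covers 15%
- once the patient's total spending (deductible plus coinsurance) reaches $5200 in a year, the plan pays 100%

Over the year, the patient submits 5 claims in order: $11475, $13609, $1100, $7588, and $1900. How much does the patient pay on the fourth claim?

Claim 1 — $11475: $1155 to deductible, leaving $10320; 15% of $10320 = $1548. Cost to patient: $2703. OOP to date $2703.
Claim 2 — $13609: deductible met; 15% of $13609 = $2041.35. Patient pays $2041.35; OOP now $4744.35.
Claim 3 — $1100: 15% coinsurance on $1100 = $165. Cost to patient: $165. OOP to date $4909.35.
Claim 4 — $7588: deductible met; 15% of $7588 = $1138.20. OOP would hit $6047.55 > $5200, so the cap limits the patient to $5200 − $4909.35 = $290.65.

$290.65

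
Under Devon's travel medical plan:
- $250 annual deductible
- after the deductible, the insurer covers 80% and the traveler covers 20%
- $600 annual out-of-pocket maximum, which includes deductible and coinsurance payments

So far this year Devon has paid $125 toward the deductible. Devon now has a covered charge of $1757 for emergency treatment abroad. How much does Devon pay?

Remaining deductible: $250 − $125 = $125.
After the $125 deductible portion, $1757 − $125 = $1632 is subject to coinsurance.
Traveler's 20% share of $1632 is $326.40.
So the traveler owes $125 + $326.40 = $451.40 before any cap.
Year-to-date out-of-pocket becomes $125 + $451.40 = $576.40, still under the $600 maximum, so no cap applies.

$451.40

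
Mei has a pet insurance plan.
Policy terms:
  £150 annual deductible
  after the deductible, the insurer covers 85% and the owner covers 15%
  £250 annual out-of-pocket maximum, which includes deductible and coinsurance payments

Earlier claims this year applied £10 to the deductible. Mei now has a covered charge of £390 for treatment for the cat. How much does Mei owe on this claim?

Remaining deductible: £150 − £10 = £140.
The remaining £250 (= £390 − £140) moves to coinsurance.
Coinsurance: £250 × 15% = £37.50.
That puts the owner's cost at £140 + £37.50 = £177.50 before any cap.
Cumulative spending £10 + £177.50 = £187.50 stays under the £250 maximum.

£177.50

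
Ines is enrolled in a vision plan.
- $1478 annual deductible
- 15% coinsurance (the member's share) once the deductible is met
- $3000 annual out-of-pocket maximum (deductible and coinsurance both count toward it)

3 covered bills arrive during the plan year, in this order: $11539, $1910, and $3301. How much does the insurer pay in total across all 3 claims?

$13750

#1 ($11539): deductible takes $1478, $10061 remains; member's 15% is $1509.15. Member owes $2987.15 (running OOP $2987.15). Insurer: $11539 − $2987.15 = $8551.85.
#2 ($1910): deductible already satisfied, so member's share is 15% × $1910 = $286.50. OOP would hit $3273.65 > $3000, so the cap limits the member to $3000 − $2987.15 = $12.85. Insurer: $1910 − $12.85 = $1897.15.
#3 ($3301): deductible already satisfied, so member's share is 15% × $3301 = $495.15. Adding that to $3000 gives $3495.15, past the $3000 cap; member pays only $3000 − $3000 = $0. Insurer: $3301 − $0 = $3301.
Insurer total = bills − member's total = $16750 − $3000 = $13750.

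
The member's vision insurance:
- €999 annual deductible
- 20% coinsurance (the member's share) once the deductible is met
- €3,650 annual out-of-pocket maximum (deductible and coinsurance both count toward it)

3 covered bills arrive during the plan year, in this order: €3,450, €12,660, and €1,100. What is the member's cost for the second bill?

€2,160.80

Bill 1, €3,450: €999 to deductible, leaving €2,451; coinsurance €2,451 × 20% = €490.20. Cost to member: €1,489.20. OOP to date €1,489.20.
Bill 2, €12,660: deductible met; 20% of €12,660 = €2,532. Adding that to €1,489.20 gives €4,021.20, past the €3,650 cap; member pays only €3,650 − €1,489.20 = €2,160.80.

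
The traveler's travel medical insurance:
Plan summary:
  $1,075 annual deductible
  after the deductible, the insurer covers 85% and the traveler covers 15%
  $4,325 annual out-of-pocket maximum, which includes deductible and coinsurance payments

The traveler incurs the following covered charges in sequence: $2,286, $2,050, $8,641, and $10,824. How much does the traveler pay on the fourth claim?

$1,464.70

Claim 1 ($2,286): $1,075 finishes the deductible; $1,211 goes to coinsurance; coinsurance $1,211 × 15% = $181.65. Traveler owes $1,256.65 (running OOP $1,256.65).
Claim 2 ($2,050): 15% coinsurance on $2,050 = $307.50. Traveler pays $307.50; OOP now $1,564.15.
Claim 3 ($8,641): 15% coinsurance on $8,641 = $1,296.15. Traveler pays $1,296.15; OOP now $2,860.30.
Claim 4 ($10,824): 15% coinsurance on $10,824 = $1,623.60. That would push OOP to $4,483.90, over the $4,325 cap, so traveler pays $4,325 − $2,860.30 = $1,464.70.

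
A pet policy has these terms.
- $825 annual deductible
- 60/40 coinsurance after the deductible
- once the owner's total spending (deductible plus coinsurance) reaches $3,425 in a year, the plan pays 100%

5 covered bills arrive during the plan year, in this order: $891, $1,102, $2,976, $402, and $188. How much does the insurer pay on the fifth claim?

$112.80

Claim 1 ($891): deductible takes $825, $66 remains; owner's 40% is $26.40. Cost to owner: $851.40. OOP to date $851.40. Insurer: $891 − $851.40 = $39.60.
Claim 2 ($1,102): deductible met; 40% of $1,102 = $440.80. Owner pays $440.80; OOP now $1,292.20. Plan pays $1,102 − $440.80 = $661.20.
Claim 3 ($2,976): deductible met; 40% of $2,976 = $1,190.40. Owner pays $1,190.40; OOP now $2,482.60. Plan pays $2,976 − $1,190.40 = $1,785.60.
Claim 4 ($402): deductible met; 40% of $402 = $160.80. Owner owes $160.80 (running OOP $2,643.40). Insurer: $402 − $160.80 = $241.20.
Claim 5 ($188): 40% coinsurance on $188 = $75.20. Cost to owner: $75.20. OOP to date $2,718.60. Plan pays $188 − $75.20 = $112.80.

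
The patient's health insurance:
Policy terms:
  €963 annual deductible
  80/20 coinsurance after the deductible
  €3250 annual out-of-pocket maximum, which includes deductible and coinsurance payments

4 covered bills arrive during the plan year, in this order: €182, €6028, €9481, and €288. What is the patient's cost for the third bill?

€1237.60

Bill 1, €182: all of it applies to the deductible. Patient owes €182 (running OOP €182).
Bill 2, €6028: €781 finishes the deductible; €5247 goes to coinsurance; patient's 20% is €1049.40. Patient pays €1830.40; OOP now €2012.40.
Bill 3, €9481: 20% coinsurance on €9481 = €1896.20. That would push OOP to €3908.60, over the €3250 cap, so patient pays €3250 − €2012.40 = €1237.60.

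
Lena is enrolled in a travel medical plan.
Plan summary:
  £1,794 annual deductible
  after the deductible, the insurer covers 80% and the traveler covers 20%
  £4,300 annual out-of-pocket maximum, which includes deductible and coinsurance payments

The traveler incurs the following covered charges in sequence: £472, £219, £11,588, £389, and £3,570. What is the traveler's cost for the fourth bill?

£77.80

#1 (£472): all of it applies to the deductible. Traveler owes £472 (running OOP £472).
#2 (£219): all of it applies to the deductible. Traveler pays £219; OOP now £691.
#3 (£11,588): £1,103 to deductible, leaving £10,485; coinsurance £10,485 × 20% = £2,097. Traveler owes £3,200 (running OOP £3,891).
#4 (£389): deductible already satisfied, so traveler's share is 20% × £389 = £77.80. Traveler pays £77.80; OOP now £3,968.80.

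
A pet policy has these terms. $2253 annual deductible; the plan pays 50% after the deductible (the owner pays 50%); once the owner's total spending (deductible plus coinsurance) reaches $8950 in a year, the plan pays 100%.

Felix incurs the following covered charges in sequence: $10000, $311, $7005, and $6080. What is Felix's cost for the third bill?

Claim 1 — $10000: $2253 finishes the deductible; $7747 goes to coinsurance; coinsurance $7747 × 50% = $3873.50. Owner pays $6126.50; OOP now $6126.50.
Claim 2 — $311: 50% coinsurance on $311 = $155.50. Cost to owner: $155.50. OOP to date $6282.
Claim 3 — $7005: 50% coinsurance on $7005 = $3502.50. Adding that to $6282 gives $9784.50, past the $8950 cap; owner pays only $8950 − $6282 = $2668.

$2668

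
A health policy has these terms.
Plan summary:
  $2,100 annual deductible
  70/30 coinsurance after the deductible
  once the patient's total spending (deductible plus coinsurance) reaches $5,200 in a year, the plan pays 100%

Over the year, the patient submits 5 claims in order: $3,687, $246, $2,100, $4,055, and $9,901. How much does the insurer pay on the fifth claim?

$9,197.40

#1 ($3,687): deductible takes $2,100, $1,587 remains; coinsurance $1,587 × 30% = $476.10. Cost to patient: $2,576.10. OOP to date $2,576.10. Plan pays $3,687 − $2,576.10 = $1,110.90.
#2 ($246): 30% coinsurance on $246 = $73.80. Patient owes $73.80 (running OOP $2,649.90). Plan pays $246 − $73.80 = $172.20.
#3 ($2,100): 30% coinsurance on $2,100 = $630. Patient pays $630; OOP now $3,279.90. Insurer: $2,100 − $630 = $1,470.
#4 ($4,055): 30% coinsurance on $4,055 = $1,216.50. Cost to patient: $1,216.50. OOP to date $4,496.40. Insurer: $4,055 − $1,216.50 = $2,838.50.
#5 ($9,901): 30% coinsurance on $9,901 = $2,970.30. Adding that to $4,496.40 gives $7,466.70, past the $5,200 cap; patient pays only $5,200 − $4,496.40 = $703.60. Insurer: $9,901 − $703.60 = $9,197.40.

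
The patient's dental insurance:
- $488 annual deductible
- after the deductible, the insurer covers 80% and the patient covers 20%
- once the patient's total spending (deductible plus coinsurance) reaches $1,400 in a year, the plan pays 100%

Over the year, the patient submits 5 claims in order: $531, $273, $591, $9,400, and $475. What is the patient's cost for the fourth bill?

Claim 1 — $531: $488 finishes the deductible; $43 goes to coinsurance; 20% of $43 = $8.60. Cost to patient: $496.60. OOP to date $496.60.
Claim 2 — $273: deductible already satisfied, so patient's share is 20% × $273 = $54.60. Patient pays $54.60; OOP now $551.20.
Claim 3 — $591: deductible already satisfied, so patient's share is 20% × $591 = $118.20. Patient owes $118.20 (running OOP $669.40).
Claim 4 — $9,400: 20% coinsurance on $9,400 = $1,880. Adding that to $669.40 gives $2,549.40, past the $1,400 cap; patient pays only $1,400 − $669.40 = $730.60.

$730.60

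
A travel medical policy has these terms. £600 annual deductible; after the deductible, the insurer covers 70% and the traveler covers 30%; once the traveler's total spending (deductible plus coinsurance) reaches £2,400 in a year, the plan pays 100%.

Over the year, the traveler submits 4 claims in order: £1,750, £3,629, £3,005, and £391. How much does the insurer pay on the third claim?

£2,638.70

Bill 1, £1,750: £600 finishes the deductible; £1,150 goes to coinsurance; coinsurance £1,150 × 30% = £345. Traveler pays £945; OOP now £945. Plan pays £1,750 − £945 = £805.
Bill 2, £3,629: deductible already satisfied, so traveler's share is 30% × £3,629 = £1,088.70. Cost to traveler: £1,088.70. OOP to date £2,033.70. Plan pays £3,629 − £1,088.70 = £2,540.30.
Bill 3, £3,005: 30% coinsurance on £3,005 = £901.50. Adding that to £2,033.70 gives £2,935.20, past the £2,400 cap; traveler pays only £2,400 − £2,033.70 = £366.30. Insurer: £3,005 − £366.30 = £2,638.70.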